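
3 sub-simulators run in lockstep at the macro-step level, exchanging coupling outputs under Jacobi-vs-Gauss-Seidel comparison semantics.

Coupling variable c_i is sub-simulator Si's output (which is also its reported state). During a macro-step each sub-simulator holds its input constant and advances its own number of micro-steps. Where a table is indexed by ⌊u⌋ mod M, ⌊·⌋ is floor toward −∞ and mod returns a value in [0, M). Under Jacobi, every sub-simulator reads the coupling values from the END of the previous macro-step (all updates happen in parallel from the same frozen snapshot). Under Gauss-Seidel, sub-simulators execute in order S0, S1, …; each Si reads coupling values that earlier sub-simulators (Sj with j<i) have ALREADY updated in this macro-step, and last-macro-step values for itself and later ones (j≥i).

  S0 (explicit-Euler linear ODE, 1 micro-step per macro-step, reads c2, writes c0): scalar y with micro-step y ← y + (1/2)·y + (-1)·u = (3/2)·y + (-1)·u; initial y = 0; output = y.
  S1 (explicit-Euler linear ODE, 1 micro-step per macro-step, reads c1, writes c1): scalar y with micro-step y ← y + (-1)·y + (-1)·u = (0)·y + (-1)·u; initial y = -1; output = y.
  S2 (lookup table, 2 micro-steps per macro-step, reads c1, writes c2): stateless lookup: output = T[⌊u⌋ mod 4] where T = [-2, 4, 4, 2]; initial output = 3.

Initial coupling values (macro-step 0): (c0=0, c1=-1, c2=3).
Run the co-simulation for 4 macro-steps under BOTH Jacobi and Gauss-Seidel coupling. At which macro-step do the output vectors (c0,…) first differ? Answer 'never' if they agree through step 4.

first divergence at macro-step: 1

[Jacobi] macro 1: S0 reads c2=3 → after 1×micro: -3; S1 reads c1=-1 → after 1×micro: 1; S2 reads c1=-1 → after 2×micro: 2 ⇒ (c0=-3, c1=1, c2=2)
[Jacobi] macro 2: S0 reads c2=2 → after 1×micro: -13/2; S1 reads c1=1 → after 1×micro: -1; S2 reads c1=1 → after 2×micro: 4 ⇒ (c0=-13/2, c1=-1, c2=4)
[Jacobi] macro 3: S0 reads c2=4 → after 1×micro: -55/4; S1 reads c1=-1 → after 1×micro: 1; S2 reads c1=-1 → after 2×micro: 2 ⇒ (c0=-55/4, c1=1, c2=2)
[Jacobi] macro 4: S0 reads c2=2 → after 1×micro: -181/8; S1 reads c1=1 → after 1×micro: -1; S2 reads c1=1 → after 2×micro: 4 ⇒ (c0=-181/8, c1=-1, c2=4)
[Gauss-Seidel] macro 1: S0 reads c2=3 → after 1×micro: -3; S1 reads c1=-1 → after 1×micro: 1; S2 reads c1=1 → after 2×micro: 4 ⇒ (c0=-3, c1=1, c2=4)
[Gauss-Seidel] macro 2: S0 reads c2=4 → after 1×micro: -17/2; S1 reads c1=1 → after 1×micro: -1; S2 reads c1=-1 → after 2×micro: 2 ⇒ (c0=-17/2, c1=-1, c2=2)
[Gauss-Seidel] macro 3: S0 reads c2=2 → after 1×micro: -59/4; S1 reads c1=-1 → after 1×micro: 1; S2 reads c1=1 → after 2×micro: 4 ⇒ (c0=-59/4, c1=1, c2=4)
[Gauss-Seidel] macro 4: S0 reads c2=4 → after 1×micro: -209/8; S1 reads c1=1 → after 1×micro: -1; S2 reads c1=-1 → after 2×micro: 2 ⇒ (c0=-209/8, c1=-1, c2=2)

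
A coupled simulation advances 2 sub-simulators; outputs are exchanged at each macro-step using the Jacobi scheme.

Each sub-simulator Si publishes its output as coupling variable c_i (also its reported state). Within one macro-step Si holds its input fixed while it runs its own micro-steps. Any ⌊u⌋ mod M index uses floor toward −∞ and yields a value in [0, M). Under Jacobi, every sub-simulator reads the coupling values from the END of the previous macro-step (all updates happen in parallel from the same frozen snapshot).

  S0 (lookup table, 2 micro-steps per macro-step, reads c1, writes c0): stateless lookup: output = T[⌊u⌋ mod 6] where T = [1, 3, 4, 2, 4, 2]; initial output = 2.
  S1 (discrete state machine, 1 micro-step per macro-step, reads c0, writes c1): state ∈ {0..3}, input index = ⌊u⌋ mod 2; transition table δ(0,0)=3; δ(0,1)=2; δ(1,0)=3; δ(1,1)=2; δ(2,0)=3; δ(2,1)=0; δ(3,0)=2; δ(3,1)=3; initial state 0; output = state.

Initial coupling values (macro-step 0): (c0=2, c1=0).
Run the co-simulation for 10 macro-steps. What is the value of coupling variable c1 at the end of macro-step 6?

macro 1: S0 reads c1=0 → after 2×micro: 1; S1 reads c0=2 → after 1×micro: 3 ⇒ (c0=1, c1=3)
macro 2: S0 reads c1=3 → after 2×micro: 2; S1 reads c0=1 → after 1×micro: 3 ⇒ (c0=2, c1=3)
macro 3: S0 reads c1=3 → after 2×micro: 2; S1 reads c0=2 → after 1×micro: 2 ⇒ (c0=2, c1=2)
macro 4: S0 reads c1=2 → after 2×micro: 4; S1 reads c0=2 → after 1×micro: 3 ⇒ (c0=4, c1=3)
macro 5: S0 reads c1=3 → after 2×micro: 2; S1 reads c0=4 → after 1×micro: 2 ⇒ (c0=2, c1=2)
macro 6: S0 reads c1=2 → after 2×micro: 4; S1 reads c0=2 → after 1×micro: 3 ⇒ (c0=4, c1=3)
macro 7: S0 reads c1=3 → after 2×micro: 2; S1 reads c0=4 → after 1×micro: 2 ⇒ (c0=2, c1=2)
macro 8: S0 reads c1=2 → after 2×micro: 4; S1 reads c0=2 → after 1×micro: 3 ⇒ (c0=4, c1=3)
macro 9: S0 reads c1=3 → after 2×micro: 2; S1 reads c0=4 → after 1×micro: 2 ⇒ (c0=2, c1=2)
macro 10: S0 reads c1=2 → after 2×micro: 4; S1 reads c0=2 → after 1×micro: 3 ⇒ (c0=4, c1=3)

c1 at macro-step 6 = 3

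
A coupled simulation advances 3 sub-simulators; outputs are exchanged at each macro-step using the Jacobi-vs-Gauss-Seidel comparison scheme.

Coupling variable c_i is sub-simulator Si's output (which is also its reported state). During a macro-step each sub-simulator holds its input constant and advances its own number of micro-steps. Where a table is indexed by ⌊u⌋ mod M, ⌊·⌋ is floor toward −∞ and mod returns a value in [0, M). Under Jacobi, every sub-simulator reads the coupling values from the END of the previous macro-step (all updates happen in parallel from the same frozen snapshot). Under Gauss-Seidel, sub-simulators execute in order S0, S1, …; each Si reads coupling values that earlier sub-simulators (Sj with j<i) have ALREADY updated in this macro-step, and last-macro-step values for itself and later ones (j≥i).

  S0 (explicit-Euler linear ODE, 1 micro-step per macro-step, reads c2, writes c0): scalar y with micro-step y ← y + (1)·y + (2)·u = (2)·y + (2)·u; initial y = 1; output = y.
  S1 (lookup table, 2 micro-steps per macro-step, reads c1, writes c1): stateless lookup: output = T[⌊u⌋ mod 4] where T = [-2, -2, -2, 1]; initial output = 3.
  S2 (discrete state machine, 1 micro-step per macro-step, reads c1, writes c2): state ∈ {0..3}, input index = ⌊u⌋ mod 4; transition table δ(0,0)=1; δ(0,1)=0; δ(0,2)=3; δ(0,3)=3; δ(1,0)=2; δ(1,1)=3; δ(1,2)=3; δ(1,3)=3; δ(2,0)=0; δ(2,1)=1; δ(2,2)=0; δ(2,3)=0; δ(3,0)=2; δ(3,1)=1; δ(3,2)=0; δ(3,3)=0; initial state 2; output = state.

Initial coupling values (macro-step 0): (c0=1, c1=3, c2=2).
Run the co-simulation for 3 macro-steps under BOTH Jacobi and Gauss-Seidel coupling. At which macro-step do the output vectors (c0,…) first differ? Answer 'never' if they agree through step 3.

first divergence at macro-step: 1

[Jacobi] macro 1: S0 reads c2=2 → after 1×micro: 6; S1 reads c1=3 → after 2×micro: 1; S2 reads c1=3 → after 1×micro: 0 ⇒ (c0=6, c1=1, c2=0)
[Jacobi] macro 2: S0 reads c2=0 → after 1×micro: 12; S1 reads c1=1 → after 2×micro: -2; S2 reads c1=1 → after 1×micro: 0 ⇒ (c0=12, c1=-2, c2=0)
[Jacobi] macro 3: S0 reads c2=0 → after 1×micro: 24; S1 reads c1=-2 → after 2×micro: -2; S2 reads c1=-2 → after 1×micro: 3 ⇒ (c0=24, c1=-2, c2=3)
[Gauss-Seidel] macro 1: S0 reads c2=2 → after 1×micro: 6; S1 reads c1=3 → after 2×micro: 1; S2 reads c1=1 → after 1×micro: 1 ⇒ (c0=6, c1=1, c2=1)
[Gauss-Seidel] macro 2: S0 reads c2=1 → after 1×micro: 14; S1 reads c1=1 → after 2×micro: -2; S2 reads c1=-2 → after 1×micro: 3 ⇒ (c0=14, c1=-2, c2=3)
[Gauss-Seidel] macro 3: S0 reads c2=3 → after 1×micro: 34; S1 reads c1=-2 → after 2×micro: -2; S2 reads c1=-2 → after 1×micro: 0 ⇒ (c0=34, c1=-2, c2=0)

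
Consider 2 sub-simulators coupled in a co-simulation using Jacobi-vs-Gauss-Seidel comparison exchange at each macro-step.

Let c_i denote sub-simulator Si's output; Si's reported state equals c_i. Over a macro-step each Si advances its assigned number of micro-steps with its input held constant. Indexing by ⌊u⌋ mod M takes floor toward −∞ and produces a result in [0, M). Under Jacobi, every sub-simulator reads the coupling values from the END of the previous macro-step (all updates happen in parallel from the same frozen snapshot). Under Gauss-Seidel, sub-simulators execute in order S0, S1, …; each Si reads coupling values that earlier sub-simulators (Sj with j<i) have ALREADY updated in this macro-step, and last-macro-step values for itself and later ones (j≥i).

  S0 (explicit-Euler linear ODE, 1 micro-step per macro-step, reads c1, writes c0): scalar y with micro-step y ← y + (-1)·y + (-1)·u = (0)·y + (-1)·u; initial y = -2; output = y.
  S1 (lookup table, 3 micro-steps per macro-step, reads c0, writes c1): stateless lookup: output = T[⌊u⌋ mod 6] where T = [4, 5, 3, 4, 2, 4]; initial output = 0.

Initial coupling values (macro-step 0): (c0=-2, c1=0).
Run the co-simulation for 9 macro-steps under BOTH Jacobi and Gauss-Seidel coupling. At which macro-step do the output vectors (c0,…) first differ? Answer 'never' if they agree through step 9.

[Jacobi] macro 1: S0 reads c1=0 → after 1×micro: 0; S1 reads c0=-2 → after 3×micro: 2 ⇒ (c0=0, c1=2)
[Jacobi] macro 2: S0 reads c1=2 → after 1×micro: -2; S1 reads c0=0 → after 3×micro: 4 ⇒ (c0=-2, c1=4)
[Jacobi] macro 3: S0 reads c1=4 → after 1×micro: -4; S1 reads c0=-2 → after 3×micro: 2 ⇒ (c0=-4, c1=2)
[Jacobi] macro 4: S0 reads c1=2 → after 1×micro: -2; S1 reads c0=-4 → after 3×micro: 3 ⇒ (c0=-2, c1=3)
[Jacobi] macro 5: S0 reads c1=3 → after 1×micro: -3; S1 reads c0=-2 → after 3×micro: 2 ⇒ (c0=-3, c1=2)
[Jacobi] macro 6: S0 reads c1=2 → after 1×micro: -2; S1 reads c0=-3 → after 3×micro: 4 ⇒ (c0=-2, c1=4)
[Jacobi] macro 7: S0 reads c1=4 → after 1×micro: -4; S1 reads c0=-2 → after 3×micro: 2 ⇒ (c0=-4, c1=2)
[Jacobi] macro 8: S0 reads c1=2 → after 1×micro: -2; S1 reads c0=-4 → after 3×micro: 3 ⇒ (c0=-2, c1=3)
[Jacobi] macro 9: S0 reads c1=3 → after 1×micro: -3; S1 reads c0=-2 → after 3×micro: 2 ⇒ (c0=-3, c1=2)
[Gauss-Seidel] macro 1: S0 reads c1=0 → after 1×micro: 0; S1 reads c0=0 → after 3×micro: 4 ⇒ (c0=0, c1=4)
[Gauss-Seidel] macro 2: S0 reads c1=4 → after 1×micro: -4; S1 reads c0=-4 → after 3×micro: 3 ⇒ (c0=-4, c1=3)
[Gauss-Seidel] macro 3: S0 reads c1=3 → after 1×micro: -3; S1 reads c0=-3 → after 3×micro: 4 ⇒ (c0=-3, c1=4)
[Gauss-Seidel] macro 4: S0 reads c1=4 → after 1×micro: -4; S1 reads c0=-4 → after 3×micro: 3 ⇒ (c0=-4, c1=3)
[Gauss-Seidel] macro 5: S0 reads c1=3 → after 1×micro: -3; S1 reads c0=-3 → after 3×micro: 4 ⇒ (c0=-3, c1=4)
[Gauss-Seidel] macro 6: S0 reads c1=4 → after 1×micro: -4; S1 reads c0=-4 → after 3×micro: 3 ⇒ (c0=-4, c1=3)
[Gauss-Seidel] macro 7: S0 reads c1=3 → after 1×micro: -3; S1 reads c0=-3 → after 3×micro: 4 ⇒ (c0=-3, c1=4)
[Gauss-Seidel] macro 8: S0 reads c1=4 → after 1×micro: -4; S1 reads c0=-4 → after 3×micro: 3 ⇒ (c0=-4, c1=3)
[Gauss-Seidel] macro 9: S0 reads c1=3 → after 1×micro: -3; S1 reads c0=-3 → after 3×micro: 4 ⇒ (c0=-3, c1=4)

first divergence at macro-step: 1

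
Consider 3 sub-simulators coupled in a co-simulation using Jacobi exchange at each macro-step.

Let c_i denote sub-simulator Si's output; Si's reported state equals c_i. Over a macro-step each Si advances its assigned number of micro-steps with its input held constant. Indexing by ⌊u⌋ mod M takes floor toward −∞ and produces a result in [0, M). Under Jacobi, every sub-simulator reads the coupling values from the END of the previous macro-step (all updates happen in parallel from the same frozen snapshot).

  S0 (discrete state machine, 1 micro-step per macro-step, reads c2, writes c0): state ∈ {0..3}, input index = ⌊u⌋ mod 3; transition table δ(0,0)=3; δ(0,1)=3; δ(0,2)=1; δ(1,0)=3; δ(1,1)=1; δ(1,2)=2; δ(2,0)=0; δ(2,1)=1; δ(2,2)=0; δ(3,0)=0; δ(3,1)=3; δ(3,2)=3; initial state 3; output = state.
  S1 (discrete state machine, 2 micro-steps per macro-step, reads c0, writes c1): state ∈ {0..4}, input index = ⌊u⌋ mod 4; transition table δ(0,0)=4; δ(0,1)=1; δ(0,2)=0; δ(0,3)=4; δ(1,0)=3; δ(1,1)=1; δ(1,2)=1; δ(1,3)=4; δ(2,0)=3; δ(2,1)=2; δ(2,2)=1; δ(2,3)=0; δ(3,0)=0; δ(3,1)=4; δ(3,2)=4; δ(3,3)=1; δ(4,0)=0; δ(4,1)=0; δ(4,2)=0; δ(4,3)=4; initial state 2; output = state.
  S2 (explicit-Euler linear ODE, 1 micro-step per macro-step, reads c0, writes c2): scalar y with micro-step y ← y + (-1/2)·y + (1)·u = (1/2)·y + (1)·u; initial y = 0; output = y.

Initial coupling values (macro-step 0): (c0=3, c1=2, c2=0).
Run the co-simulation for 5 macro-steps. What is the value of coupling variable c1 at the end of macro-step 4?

macro 1: S0 reads c2=0 → after 1×micro: 0; S1 reads c0=3 → after 2×micro: 4; S2 reads c0=3 → after 1×micro: 3 ⇒ (c0=0, c1=4, c2=3)
macro 2: S0 reads c2=3 → after 1×micro: 3; S1 reads c0=0 → after 2×micro: 4; S2 reads c0=0 → after 1×micro: 3/2 ⇒ (c0=3, c1=4, c2=3/2)
macro 3: S0 reads c2=3/2 → after 1×micro: 3; S1 reads c0=3 → after 2×micro: 4; S2 reads c0=3 → after 1×micro: 15/4 ⇒ (c0=3, c1=4, c2=15/4)
macro 4: S0 reads c2=15/4 → after 1×micro: 0; S1 reads c0=3 → after 2×micro: 4; S2 reads c0=3 → after 1×micro: 39/8 ⇒ (c0=0, c1=4, c2=39/8)
macro 5: S0 reads c2=39/8 → after 1×micro: 3; S1 reads c0=0 → after 2×micro: 4; S2 reads c0=0 → after 1×micro: 39/16 ⇒ (c0=3, c1=4, c2=39/16)

c1 at macro-step 4 = 4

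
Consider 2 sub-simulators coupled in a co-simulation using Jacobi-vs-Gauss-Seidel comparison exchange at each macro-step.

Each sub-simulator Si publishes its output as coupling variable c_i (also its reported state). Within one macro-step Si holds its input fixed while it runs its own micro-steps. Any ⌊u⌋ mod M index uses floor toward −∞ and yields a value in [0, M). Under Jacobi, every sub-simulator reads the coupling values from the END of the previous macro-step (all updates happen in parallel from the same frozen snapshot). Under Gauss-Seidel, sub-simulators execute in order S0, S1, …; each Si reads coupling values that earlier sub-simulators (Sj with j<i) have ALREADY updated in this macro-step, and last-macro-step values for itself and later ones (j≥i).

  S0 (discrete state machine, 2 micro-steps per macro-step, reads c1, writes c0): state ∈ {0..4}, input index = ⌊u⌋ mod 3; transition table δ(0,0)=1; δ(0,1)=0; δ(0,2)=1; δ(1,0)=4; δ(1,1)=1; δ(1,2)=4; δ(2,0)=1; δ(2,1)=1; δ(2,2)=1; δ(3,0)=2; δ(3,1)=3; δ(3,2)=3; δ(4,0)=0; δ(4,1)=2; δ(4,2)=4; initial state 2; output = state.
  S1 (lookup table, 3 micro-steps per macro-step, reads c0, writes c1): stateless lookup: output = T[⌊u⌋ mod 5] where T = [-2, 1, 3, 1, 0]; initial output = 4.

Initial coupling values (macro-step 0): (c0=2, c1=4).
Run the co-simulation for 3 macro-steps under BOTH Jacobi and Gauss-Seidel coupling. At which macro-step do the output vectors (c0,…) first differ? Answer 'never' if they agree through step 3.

[Jacobi] macro 1: S0 reads c1=4 → after 2×micro: 1; S1 reads c0=2 → after 3×micro: 3 ⇒ (c0=1, c1=3)
[Jacobi] macro 2: S0 reads c1=3 → after 2×micro: 0; S1 reads c0=1 → after 3×micro: 1 ⇒ (c0=0, c1=1)
[Jacobi] macro 3: S0 reads c1=1 → after 2×micro: 0; S1 reads c0=0 → after 3×micro: -2 ⇒ (c0=0, c1=-2)
[Gauss-Seidel] macro 1: S0 reads c1=4 → after 2×micro: 1; S1 reads c0=1 → after 3×micro: 1 ⇒ (c0=1, c1=1)
[Gauss-Seidel] macro 2: S0 reads c1=1 → after 2×micro: 1; S1 reads c0=1 → after 3×micro: 1 ⇒ (c0=1, c1=1)
[Gauss-Seidel] macro 3: S0 reads c1=1 → after 2×micro: 1; S1 reads c0=1 → after 3×micro: 1 ⇒ (c0=1, c1=1)

first divergence at macro-step: 1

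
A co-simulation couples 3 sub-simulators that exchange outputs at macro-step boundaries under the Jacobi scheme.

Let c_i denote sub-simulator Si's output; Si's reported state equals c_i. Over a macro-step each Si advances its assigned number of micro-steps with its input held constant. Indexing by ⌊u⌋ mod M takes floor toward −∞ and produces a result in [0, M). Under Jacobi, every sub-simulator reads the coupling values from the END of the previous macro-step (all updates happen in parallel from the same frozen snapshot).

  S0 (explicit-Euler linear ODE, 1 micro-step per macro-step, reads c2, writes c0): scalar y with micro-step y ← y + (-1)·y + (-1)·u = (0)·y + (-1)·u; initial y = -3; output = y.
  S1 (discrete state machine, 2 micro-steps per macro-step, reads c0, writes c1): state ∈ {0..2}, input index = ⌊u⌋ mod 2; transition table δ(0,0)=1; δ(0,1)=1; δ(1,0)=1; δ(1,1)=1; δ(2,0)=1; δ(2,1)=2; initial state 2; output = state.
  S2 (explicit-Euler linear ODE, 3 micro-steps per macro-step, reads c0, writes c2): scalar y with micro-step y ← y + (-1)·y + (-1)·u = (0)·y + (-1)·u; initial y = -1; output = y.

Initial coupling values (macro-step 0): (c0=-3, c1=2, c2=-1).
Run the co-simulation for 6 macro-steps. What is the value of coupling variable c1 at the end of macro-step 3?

macro 1: S0 reads c2=-1 → after 1×micro: 1; S1 reads c0=-3 → after 2×micro: 2; S2 reads c0=-3 → after 3×micro: 3 ⇒ (c0=1, c1=2, c2=3)
macro 2: S0 reads c2=3 → after 1×micro: -3; S1 reads c0=1 → after 2×micro: 2; S2 reads c0=1 → after 3×micro: -1 ⇒ (c0=-3, c1=2, c2=-1)
macro 3: S0 reads c2=-1 → after 1×micro: 1; S1 reads c0=-3 → after 2×micro: 2; S2 reads c0=-3 → after 3×micro: 3 ⇒ (c0=1, c1=2, c2=3)
macro 4: S0 reads c2=3 → after 1×micro: -3; S1 reads c0=1 → after 2×micro: 2; S2 reads c0=1 → after 3×micro: -1 ⇒ (c0=-3, c1=2, c2=-1)
macro 5: S0 reads c2=-1 → after 1×micro: 1; S1 reads c0=-3 → after 2×micro: 2; S2 reads c0=-3 → after 3×micro: 3 ⇒ (c0=1, c1=2, c2=3)
macro 6: S0 reads c2=3 → after 1×micro: -3; S1 reads c0=1 → after 2×micro: 2; S2 reads c0=1 → after 3×micro: -1 ⇒ (c0=-3, c1=2, c2=-1)

c1 at macro-step 3 = 2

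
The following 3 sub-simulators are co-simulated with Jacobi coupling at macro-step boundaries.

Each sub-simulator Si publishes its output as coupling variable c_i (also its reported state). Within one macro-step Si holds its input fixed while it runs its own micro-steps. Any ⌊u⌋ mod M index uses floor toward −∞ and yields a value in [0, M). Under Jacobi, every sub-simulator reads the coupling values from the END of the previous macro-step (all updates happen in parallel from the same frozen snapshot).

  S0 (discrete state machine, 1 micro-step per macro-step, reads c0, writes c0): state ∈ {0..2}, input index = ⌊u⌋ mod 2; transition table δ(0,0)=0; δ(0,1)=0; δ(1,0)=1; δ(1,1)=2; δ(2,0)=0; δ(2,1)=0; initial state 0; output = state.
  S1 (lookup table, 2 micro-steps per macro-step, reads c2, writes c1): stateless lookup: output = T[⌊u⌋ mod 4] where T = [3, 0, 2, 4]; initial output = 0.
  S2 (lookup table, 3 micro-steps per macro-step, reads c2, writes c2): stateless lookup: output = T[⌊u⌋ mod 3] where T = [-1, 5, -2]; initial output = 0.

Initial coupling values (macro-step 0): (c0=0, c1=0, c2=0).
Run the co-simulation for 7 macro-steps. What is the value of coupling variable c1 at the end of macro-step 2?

c1 at macro-step 2 = 4

macro 1: S0 reads c0=0 → after 1×micro: 0; S1 reads c2=0 → after 2×micro: 3; S2 reads c2=0 → after 3×micro: -1 ⇒ (c0=0, c1=3, c2=-1)
macro 2: S0 reads c0=0 → after 1×micro: 0; S1 reads c2=-1 → after 2×micro: 4; S2 reads c2=-1 → after 3×micro: -2 ⇒ (c0=0, c1=4, c2=-2)
macro 3: S0 reads c0=0 → after 1×micro: 0; S1 reads c2=-2 → after 2×micro: 2; S2 reads c2=-2 → after 3×micro: 5 ⇒ (c0=0, c1=2, c2=5)
macro 4: S0 reads c0=0 → after 1×micro: 0; S1 reads c2=5 → after 2×micro: 0; S2 reads c2=5 → after 3×micro: -2 ⇒ (c0=0, c1=0, c2=-2)
macro 5: S0 reads c0=0 → after 1×micro: 0; S1 reads c2=-2 → after 2×micro: 2; S2 reads c2=-2 → after 3×micro: 5 ⇒ (c0=0, c1=2, c2=5)
macro 6: S0 reads c0=0 → after 1×micro: 0; S1 reads c2=5 → after 2×micro: 0; S2 reads c2=5 → after 3×micro: -2 ⇒ (c0=0, c1=0, c2=-2)
macro 7: S0 reads c0=0 → after 1×micro: 0; S1 reads c2=-2 → after 2×micro: 2; S2 reads c2=-2 → after 3×micro: 5 ⇒ (c0=0, c1=2, c2=5)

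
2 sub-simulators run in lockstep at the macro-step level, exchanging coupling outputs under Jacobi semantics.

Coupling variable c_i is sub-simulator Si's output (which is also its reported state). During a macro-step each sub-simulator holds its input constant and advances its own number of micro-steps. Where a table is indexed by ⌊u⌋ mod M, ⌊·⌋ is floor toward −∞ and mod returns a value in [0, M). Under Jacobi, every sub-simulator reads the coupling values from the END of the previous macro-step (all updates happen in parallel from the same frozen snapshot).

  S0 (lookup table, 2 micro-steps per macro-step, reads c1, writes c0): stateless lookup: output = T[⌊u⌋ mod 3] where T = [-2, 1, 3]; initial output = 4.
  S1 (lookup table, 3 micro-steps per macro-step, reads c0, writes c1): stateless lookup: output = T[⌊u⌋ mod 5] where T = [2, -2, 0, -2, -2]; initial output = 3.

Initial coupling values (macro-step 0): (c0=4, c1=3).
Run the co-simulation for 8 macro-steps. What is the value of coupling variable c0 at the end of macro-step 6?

macro 1: S0 reads c1=3 → after 2×micro: -2; S1 reads c0=4 → after 3×micro: -2 ⇒ (c0=-2, c1=-2)
macro 2: S0 reads c1=-2 → after 2×micro: 1; S1 reads c0=-2 → after 3×micro: -2 ⇒ (c0=1, c1=-2)
macro 3: S0 reads c1=-2 → after 2×micro: 1; S1 reads c0=1 → after 3×micro: -2 ⇒ (c0=1, c1=-2)
macro 4: S0 reads c1=-2 → after 2×micro: 1; S1 reads c0=1 → after 3×micro: -2 ⇒ (c0=1, c1=-2)
macro 5: S0 reads c1=-2 → after 2×micro: 1; S1 reads c0=1 → after 3×micro: -2 ⇒ (c0=1, c1=-2)
macro 6: S0 reads c1=-2 → after 2×micro: 1; S1 reads c0=1 → after 3×micro: -2 ⇒ (c0=1, c1=-2)
macro 7: S0 reads c1=-2 → after 2×micro: 1; S1 reads c0=1 → after 3×micro: -2 ⇒ (c0=1, c1=-2)
macro 8: S0 reads c1=-2 → after 2×micro: 1; S1 reads c0=1 → after 3×micro: -2 ⇒ (c0=1, c1=-2)

c0 at macro-step 6 = 1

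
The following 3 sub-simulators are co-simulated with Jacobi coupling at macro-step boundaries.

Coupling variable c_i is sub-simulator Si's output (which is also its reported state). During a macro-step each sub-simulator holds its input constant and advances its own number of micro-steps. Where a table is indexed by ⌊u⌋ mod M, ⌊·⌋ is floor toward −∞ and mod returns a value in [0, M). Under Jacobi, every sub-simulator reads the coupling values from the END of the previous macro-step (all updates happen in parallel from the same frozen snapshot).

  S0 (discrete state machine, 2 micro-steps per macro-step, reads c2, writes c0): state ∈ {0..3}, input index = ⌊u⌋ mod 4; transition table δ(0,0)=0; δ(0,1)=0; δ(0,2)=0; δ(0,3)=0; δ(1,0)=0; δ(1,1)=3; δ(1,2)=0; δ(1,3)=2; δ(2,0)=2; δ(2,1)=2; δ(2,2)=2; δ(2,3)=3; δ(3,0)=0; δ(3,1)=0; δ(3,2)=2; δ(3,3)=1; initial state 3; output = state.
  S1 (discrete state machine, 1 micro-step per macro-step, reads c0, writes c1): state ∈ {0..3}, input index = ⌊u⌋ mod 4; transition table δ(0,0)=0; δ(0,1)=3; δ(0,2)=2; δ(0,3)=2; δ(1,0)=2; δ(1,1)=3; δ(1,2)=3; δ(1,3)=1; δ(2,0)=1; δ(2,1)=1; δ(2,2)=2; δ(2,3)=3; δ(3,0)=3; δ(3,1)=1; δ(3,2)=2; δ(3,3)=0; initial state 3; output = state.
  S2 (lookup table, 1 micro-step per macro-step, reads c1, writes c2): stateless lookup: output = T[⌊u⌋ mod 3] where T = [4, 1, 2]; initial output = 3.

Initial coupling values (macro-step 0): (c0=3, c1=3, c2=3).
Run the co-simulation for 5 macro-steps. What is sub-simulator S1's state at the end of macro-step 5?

macro 1: S0 reads c2=3 → after 2×micro: 2; S1 reads c0=3 → after 1×micro: 0; S2 reads c1=3 → after 1×micro: 4 ⇒ (c0=2, c1=0, c2=4)
macro 2: S0 reads c2=4 → after 2×micro: 2; S1 reads c0=2 → after 1×micro: 2; S2 reads c1=0 → after 1×micro: 4 ⇒ (c0=2, c1=2, c2=4)
macro 3: S0 reads c2=4 → after 2×micro: 2; S1 reads c0=2 → after 1×micro: 2; S2 reads c1=2 → after 1×micro: 2 ⇒ (c0=2, c1=2, c2=2)
macro 4: S0 reads c2=2 → after 2×micro: 2; S1 reads c0=2 → after 1×micro: 2; S2 reads c1=2 → after 1×micro: 2 ⇒ (c0=2, c1=2, c2=2)
macro 5: S0 reads c2=2 → after 2×micro: 2; S1 reads c0=2 → after 1×micro: 2; S2 reads c1=2 → after 1×micro: 2 ⇒ (c0=2, c1=2, c2=2)

S1 state at macro-step 5 = 2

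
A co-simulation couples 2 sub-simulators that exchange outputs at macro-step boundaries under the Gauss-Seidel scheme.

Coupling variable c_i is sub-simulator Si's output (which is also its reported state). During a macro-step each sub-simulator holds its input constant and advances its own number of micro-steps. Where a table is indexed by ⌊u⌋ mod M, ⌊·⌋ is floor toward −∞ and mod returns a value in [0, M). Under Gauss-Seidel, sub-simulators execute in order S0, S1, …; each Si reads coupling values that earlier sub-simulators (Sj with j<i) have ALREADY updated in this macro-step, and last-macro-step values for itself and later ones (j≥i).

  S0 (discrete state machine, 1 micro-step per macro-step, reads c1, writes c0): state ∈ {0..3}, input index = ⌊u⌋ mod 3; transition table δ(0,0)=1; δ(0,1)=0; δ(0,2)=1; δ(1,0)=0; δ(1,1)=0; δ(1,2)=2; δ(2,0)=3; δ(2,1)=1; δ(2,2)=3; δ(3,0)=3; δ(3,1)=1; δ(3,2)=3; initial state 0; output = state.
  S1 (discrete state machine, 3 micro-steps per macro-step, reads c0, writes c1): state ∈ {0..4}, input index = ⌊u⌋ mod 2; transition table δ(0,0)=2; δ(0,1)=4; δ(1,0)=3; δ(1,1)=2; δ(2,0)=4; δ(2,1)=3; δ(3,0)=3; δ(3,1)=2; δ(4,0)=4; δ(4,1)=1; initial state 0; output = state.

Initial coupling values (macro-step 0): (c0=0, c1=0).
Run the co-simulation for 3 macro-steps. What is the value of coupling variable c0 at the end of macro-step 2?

c0 at macro-step 2 = 2

macro 1: S0 reads c1=0 → after 1×micro: 1; S1 reads c0=1 → after 3×micro: 2 ⇒ (c0=1, c1=2)
macro 2: S0 reads c1=2 → after 1×micro: 2; S1 reads c0=2 → after 3×micro: 4 ⇒ (c0=2, c1=4)
macro 3: S0 reads c1=4 → after 1×micro: 1; S1 reads c0=1 → after 3×micro: 3 ⇒ (c0=1, c1=3)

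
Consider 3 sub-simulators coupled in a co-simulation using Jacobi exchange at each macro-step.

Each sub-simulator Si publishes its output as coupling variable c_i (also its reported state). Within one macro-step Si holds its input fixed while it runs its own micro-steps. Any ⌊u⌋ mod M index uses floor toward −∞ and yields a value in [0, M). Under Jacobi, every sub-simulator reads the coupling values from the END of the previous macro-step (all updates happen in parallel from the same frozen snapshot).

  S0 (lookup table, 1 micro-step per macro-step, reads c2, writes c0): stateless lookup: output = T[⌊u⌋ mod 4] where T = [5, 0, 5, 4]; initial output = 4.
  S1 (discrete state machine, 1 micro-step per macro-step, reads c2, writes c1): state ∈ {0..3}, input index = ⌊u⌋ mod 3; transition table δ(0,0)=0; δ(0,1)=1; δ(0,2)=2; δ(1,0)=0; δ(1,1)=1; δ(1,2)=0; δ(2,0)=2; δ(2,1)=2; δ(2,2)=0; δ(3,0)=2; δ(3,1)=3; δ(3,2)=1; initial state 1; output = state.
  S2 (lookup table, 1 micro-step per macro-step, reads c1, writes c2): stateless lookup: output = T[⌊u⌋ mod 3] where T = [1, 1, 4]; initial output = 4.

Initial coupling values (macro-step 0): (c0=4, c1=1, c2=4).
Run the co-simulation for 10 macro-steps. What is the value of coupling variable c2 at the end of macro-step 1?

c2 at macro-step 1 = 1

macro 1: S0 reads c2=4 → after 1×micro: 5; S1 reads c2=4 → after 1×micro: 1; S2 reads c1=1 → after 1×micro: 1 ⇒ (c0=5, c1=1, c2=1)
macro 2: S0 reads c2=1 → after 1×micro: 0; S1 reads c2=1 → after 1×micro: 1; S2 reads c1=1 → after 1×micro: 1 ⇒ (c0=0, c1=1, c2=1)
macro 3: S0 reads c2=1 → after 1×micro: 0; S1 reads c2=1 → after 1×micro: 1; S2 reads c1=1 → after 1×micro: 1 ⇒ (c0=0, c1=1, c2=1)
macro 4: S0 reads c2=1 → after 1×micro: 0; S1 reads c2=1 → after 1×micro: 1; S2 reads c1=1 → after 1×micro: 1 ⇒ (c0=0, c1=1, c2=1)
macro 5: S0 reads c2=1 → after 1×micro: 0; S1 reads c2=1 → after 1×micro: 1; S2 reads c1=1 → after 1×micro: 1 ⇒ (c0=0, c1=1, c2=1)
macro 6: S0 reads c2=1 → after 1×micro: 0; S1 reads c2=1 → after 1×micro: 1; S2 reads c1=1 → after 1×micro: 1 ⇒ (c0=0, c1=1, c2=1)
macro 7: S0 reads c2=1 → after 1×micro: 0; S1 reads c2=1 → after 1×micro: 1; S2 reads c1=1 → after 1×micro: 1 ⇒ (c0=0, c1=1, c2=1)
macro 8: S0 reads c2=1 → after 1×micro: 0; S1 reads c2=1 → after 1×micro: 1; S2 reads c1=1 → after 1×micro: 1 ⇒ (c0=0, c1=1, c2=1)
macro 9: S0 reads c2=1 → after 1×micro: 0; S1 reads c2=1 → after 1×micro: 1; S2 reads c1=1 → after 1×micro: 1 ⇒ (c0=0, c1=1, c2=1)
macro 10: S0 reads c2=1 → after 1×micro: 0; S1 reads c2=1 → after 1×micro: 1; S2 reads c1=1 → after 1×micro: 1 ⇒ (c0=0, c1=1, c2=1)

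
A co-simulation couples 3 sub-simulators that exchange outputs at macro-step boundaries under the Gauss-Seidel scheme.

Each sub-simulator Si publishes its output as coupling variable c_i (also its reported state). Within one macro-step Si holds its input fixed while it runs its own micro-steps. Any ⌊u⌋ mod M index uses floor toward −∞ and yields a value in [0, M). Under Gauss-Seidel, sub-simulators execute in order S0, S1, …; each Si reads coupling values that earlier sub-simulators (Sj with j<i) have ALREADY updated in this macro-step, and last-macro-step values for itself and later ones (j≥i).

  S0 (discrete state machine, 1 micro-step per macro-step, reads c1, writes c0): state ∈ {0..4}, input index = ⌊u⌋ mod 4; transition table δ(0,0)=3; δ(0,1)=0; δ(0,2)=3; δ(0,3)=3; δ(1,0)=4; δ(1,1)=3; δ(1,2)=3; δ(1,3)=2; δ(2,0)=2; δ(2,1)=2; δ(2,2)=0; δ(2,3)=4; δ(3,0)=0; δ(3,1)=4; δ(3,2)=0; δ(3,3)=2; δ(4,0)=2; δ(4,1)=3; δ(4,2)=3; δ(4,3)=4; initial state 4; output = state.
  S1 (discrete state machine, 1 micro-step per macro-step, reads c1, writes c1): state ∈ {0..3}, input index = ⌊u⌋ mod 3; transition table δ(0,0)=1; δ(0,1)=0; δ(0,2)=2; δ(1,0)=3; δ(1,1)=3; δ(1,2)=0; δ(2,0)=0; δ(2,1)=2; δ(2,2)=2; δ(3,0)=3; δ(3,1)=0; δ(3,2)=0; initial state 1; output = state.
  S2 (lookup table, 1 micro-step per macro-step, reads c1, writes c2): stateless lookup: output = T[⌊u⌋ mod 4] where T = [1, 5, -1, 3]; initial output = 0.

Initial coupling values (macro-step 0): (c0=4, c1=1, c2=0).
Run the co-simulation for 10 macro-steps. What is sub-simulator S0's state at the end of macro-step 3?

macro 1: S0 reads c1=1 → after 1×micro: 3; S1 reads c1=1 → after 1×micro: 3; S2 reads c1=3 → after 1×micro: 3 ⇒ (c0=3, c1=3, c2=3)
macro 2: S0 reads c1=3 → after 1×micro: 2; S1 reads c1=3 → after 1×micro: 3; S2 reads c1=3 → after 1×micro: 3 ⇒ (c0=2, c1=3, c2=3)
macro 3: S0 reads c1=3 → after 1×micro: 4; S1 reads c1=3 → after 1×micro: 3; S2 reads c1=3 → after 1×micro: 3 ⇒ (c0=4, c1=3, c2=3)
macro 4: S0 reads c1=3 → after 1×micro: 4; S1 reads c1=3 → after 1×micro: 3; S2 reads c1=3 → after 1×micro: 3 ⇒ (c0=4, c1=3, c2=3)
macro 5: S0 reads c1=3 → after 1×micro: 4; S1 reads c1=3 → after 1×micro: 3; S2 reads c1=3 → after 1×micro: 3 ⇒ (c0=4, c1=3, c2=3)
macro 6: S0 reads c1=3 → after 1×micro: 4; S1 reads c1=3 → after 1×micro: 3; S2 reads c1=3 → after 1×micro: 3 ⇒ (c0=4, c1=3, c2=3)
macro 7: S0 reads c1=3 → after 1×micro: 4; S1 reads c1=3 → after 1×micro: 3; S2 reads c1=3 → after 1×micro: 3 ⇒ (c0=4, c1=3, c2=3)
macro 8: S0 reads c1=3 → after 1×micro: 4; S1 reads c1=3 → after 1×micro: 3; S2 reads c1=3 → after 1×micro: 3 ⇒ (c0=4, c1=3, c2=3)
macro 9: S0 reads c1=3 → after 1×micro: 4; S1 reads c1=3 → after 1×micro: 3; S2 reads c1=3 → after 1×micro: 3 ⇒ (c0=4, c1=3, c2=3)
macro 10: S0 reads c1=3 → after 1×micro: 4; S1 reads c1=3 → after 1×micro: 3; S2 reads c1=3 → after 1×micro: 3 ⇒ (c0=4, c1=3, c2=3)

S0 state at macro-step 3 = 4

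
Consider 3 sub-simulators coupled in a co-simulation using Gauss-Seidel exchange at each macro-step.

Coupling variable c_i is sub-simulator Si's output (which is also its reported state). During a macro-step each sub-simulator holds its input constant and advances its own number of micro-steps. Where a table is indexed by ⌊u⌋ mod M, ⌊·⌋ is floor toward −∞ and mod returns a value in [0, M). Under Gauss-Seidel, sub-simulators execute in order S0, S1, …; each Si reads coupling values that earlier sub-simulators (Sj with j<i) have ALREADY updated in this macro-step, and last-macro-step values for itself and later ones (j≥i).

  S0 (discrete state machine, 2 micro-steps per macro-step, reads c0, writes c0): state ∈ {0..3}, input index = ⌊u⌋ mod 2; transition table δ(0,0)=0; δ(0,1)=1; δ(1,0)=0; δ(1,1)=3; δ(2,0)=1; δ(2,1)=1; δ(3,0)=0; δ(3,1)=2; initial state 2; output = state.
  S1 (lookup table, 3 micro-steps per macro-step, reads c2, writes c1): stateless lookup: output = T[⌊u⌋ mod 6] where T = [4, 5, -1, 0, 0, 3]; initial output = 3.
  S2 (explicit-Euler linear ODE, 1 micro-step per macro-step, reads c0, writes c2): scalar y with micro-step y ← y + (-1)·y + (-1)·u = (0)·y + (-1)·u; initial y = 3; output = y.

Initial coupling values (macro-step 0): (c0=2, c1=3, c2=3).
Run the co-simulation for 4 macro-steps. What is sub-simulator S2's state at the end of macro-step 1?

S2 state at macro-step 1 = 0

macro 1: S0 reads c0=2 → after 2×micro: 0; S1 reads c2=3 → after 3×micro: 0; S2 reads c0=0 → after 1×micro: 0 ⇒ (c0=0, c1=0, c2=0)
macro 2: S0 reads c0=0 → after 2×micro: 0; S1 reads c2=0 → after 3×micro: 4; S2 reads c0=0 → after 1×micro: 0 ⇒ (c0=0, c1=4, c2=0)
macro 3: S0 reads c0=0 → after 2×micro: 0; S1 reads c2=0 → after 3×micro: 4; S2 reads c0=0 → after 1×micro: 0 ⇒ (c0=0, c1=4, c2=0)
macro 4: S0 reads c0=0 → after 2×micro: 0; S1 reads c2=0 → after 3×micro: 4; S2 reads c0=0 → after 1×micro: 0 ⇒ (c0=0, c1=4, c2=0)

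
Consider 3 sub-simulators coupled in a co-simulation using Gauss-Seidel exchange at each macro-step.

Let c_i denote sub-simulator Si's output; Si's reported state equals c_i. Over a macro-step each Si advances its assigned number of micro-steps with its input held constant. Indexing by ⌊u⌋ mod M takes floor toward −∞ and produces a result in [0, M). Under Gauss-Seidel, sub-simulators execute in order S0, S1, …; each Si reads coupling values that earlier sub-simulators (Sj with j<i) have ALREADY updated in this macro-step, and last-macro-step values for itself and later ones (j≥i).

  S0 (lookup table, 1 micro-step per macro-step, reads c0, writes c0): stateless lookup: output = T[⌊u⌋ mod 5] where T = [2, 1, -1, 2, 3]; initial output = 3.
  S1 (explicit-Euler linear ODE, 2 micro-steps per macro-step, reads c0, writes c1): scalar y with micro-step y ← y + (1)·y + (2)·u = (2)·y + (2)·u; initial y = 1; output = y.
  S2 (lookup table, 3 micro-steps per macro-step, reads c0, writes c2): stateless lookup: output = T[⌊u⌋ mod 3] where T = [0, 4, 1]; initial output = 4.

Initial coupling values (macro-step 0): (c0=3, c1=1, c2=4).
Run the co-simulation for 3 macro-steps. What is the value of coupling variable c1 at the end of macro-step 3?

macro 1: S0 reads c0=3 → after 1×micro: 2; S1 reads c0=2 → after 2×micro: 16; S2 reads c0=2 → after 3×micro: 1 ⇒ (c0=2, c1=16, c2=1)
macro 2: S0 reads c0=2 → after 1×micro: -1; S1 reads c0=-1 → after 2×micro: 58; S2 reads c0=-1 → after 3×micro: 1 ⇒ (c0=-1, c1=58, c2=1)
macro 3: S0 reads c0=-1 → after 1×micro: 3; S1 reads c0=3 → after 2×micro: 250; S2 reads c0=3 → after 3×micro: 0 ⇒ (c0=3, c1=250, c2=0)

c1 at macro-step 3 = 250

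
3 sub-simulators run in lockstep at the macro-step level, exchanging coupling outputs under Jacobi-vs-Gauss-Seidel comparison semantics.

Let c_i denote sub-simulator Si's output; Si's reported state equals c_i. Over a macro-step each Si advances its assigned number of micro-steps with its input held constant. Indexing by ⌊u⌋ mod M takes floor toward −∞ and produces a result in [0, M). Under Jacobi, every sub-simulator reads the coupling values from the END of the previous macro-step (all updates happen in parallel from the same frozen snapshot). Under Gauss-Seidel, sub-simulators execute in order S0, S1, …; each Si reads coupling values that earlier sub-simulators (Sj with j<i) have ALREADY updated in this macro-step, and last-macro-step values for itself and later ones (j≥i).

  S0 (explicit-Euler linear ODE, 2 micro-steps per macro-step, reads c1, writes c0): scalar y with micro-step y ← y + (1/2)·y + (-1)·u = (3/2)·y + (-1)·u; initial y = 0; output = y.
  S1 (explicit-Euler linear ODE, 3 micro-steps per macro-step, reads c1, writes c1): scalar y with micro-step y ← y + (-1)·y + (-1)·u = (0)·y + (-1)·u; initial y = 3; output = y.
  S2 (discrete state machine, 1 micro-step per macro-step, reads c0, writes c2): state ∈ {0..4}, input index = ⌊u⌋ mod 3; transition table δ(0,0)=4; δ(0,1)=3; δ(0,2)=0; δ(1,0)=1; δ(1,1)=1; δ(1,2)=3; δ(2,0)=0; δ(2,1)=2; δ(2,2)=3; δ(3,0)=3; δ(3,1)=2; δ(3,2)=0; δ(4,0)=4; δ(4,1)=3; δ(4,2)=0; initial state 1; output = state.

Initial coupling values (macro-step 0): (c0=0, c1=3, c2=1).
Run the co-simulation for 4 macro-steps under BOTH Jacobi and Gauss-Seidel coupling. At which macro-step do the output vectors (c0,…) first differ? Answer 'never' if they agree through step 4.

[Jacobi] macro 1: S0 reads c1=3 → after 2×micro: -15/2; S1 reads c1=3 → after 3×micro: -3; S2 reads c0=0 → after 1×micro: 1 ⇒ (c0=-15/2, c1=-3, c2=1)
[Jacobi] macro 2: S0 reads c1=-3 → after 2×micro: -75/8; S1 reads c1=-3 → after 3×micro: 3; S2 reads c0=-15/2 → after 1×micro: 1 ⇒ (c0=-75/8, c1=3, c2=1)
[Jacobi] macro 3: S0 reads c1=3 → after 2×micro: -915/32; S1 reads c1=3 → after 3×micro: -3; S2 reads c0=-75/8 → after 1×micro: 3 ⇒ (c0=-915/32, c1=-3, c2=3)
[Jacobi] macro 4: S0 reads c1=-3 → after 2×micro: -7275/128; S1 reads c1=-3 → after 3×micro: 3; S2 reads c0=-915/32 → after 1×micro: 2 ⇒ (c0=-7275/128, c1=3, c2=2)
[Gauss-Seidel] macro 1: S0 reads c1=3 → after 2×micro: -15/2; S1 reads c1=3 → after 3×micro: -3; S2 reads c0=-15/2 → after 1×micro: 1 ⇒ (c0=-15/2, c1=-3, c2=1)
[Gauss-Seidel] macro 2: S0 reads c1=-3 → after 2×micro: -75/8; S1 reads c1=-3 → after 3×micro: 3; S2 reads c0=-75/8 → after 1×micro: 3 ⇒ (c0=-75/8, c1=3, c2=3)
[Gauss-Seidel] macro 3: S0 reads c1=3 → after 2×micro: -915/32; S1 reads c1=3 → after 3×micro: -3; S2 reads c0=-915/32 → after 1×micro: 2 ⇒ (c0=-915/32, c1=-3, c2=2)
[Gauss-Seidel] macro 4: S0 reads c1=-3 → after 2×micro: -7275/128; S1 reads c1=-3 → after 3×micro: 3; S2 reads c0=-7275/128 → after 1×micro: 0 ⇒ (c0=-7275/128, c1=3, c2=0)

first divergence at macro-step: 2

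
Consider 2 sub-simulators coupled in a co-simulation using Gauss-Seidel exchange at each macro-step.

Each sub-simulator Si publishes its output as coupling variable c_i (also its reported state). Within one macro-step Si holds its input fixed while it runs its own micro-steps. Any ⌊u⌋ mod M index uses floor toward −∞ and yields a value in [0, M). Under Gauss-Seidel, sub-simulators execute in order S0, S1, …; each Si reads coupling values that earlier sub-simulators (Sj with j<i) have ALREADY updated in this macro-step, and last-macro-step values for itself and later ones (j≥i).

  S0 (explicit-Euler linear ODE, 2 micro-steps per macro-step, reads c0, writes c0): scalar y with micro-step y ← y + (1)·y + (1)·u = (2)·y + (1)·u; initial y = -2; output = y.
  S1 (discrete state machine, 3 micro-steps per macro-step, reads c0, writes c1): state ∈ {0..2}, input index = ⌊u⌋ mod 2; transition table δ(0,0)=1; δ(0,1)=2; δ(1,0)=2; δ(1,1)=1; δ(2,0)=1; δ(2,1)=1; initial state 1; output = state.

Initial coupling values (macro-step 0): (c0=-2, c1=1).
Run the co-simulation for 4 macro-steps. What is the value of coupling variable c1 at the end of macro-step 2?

macro 1: S0 reads c0=-2 → after 2×micro: -14; S1 reads c0=-14 → after 3×micro: 2 ⇒ (c0=-14, c1=2)
macro 2: S0 reads c0=-14 → after 2×micro: -98; S1 reads c0=-98 → after 3×micro: 1 ⇒ (c0=-98, c1=1)
macro 3: S0 reads c0=-98 → after 2×micro: -686; S1 reads c0=-686 → after 3×micro: 2 ⇒ (c0=-686, c1=2)
macro 4: S0 reads c0=-686 → after 2×micro: -4802; S1 reads c0=-4802 → after 3×micro: 1 ⇒ (c0=-4802, c1=1)

c1 at macro-step 2 = 1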